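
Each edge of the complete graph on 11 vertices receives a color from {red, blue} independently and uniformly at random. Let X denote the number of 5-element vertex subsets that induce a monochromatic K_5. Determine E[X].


Let X = Σ_S X_S over the C(11, 5) = 462 subsets S of size 5, where X_S = 1 if the K_5 on S is monochromatic.
For a fixed S, the K_5 on S has C(5, 2) = 10 edges. P[all 10 edges red] = (1/2)^10, and likewise for blue, so P[monochromatic] = 2·(1/2)^10 = 2^{1 − 10} = 1/512.
By linearity: E[X] = C(11, 5) · 2^{1 − 10} = 462 · 1/512 = 231/256.
Numerically: E[X] ≈ 0.90234.

E[X] = C(11,5)·2^(1−C(5,2)) = 231/256 ≈ 0.90234.


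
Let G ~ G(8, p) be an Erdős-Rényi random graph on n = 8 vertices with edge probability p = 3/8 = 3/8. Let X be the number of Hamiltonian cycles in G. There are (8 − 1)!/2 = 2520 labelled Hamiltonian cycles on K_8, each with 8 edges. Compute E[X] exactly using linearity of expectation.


K_8 has (8 − 1)!/2 = 2520 labelled Hamiltonian cycles.
For each such Hamiltonian cycle H, let X_H = 1 if all 8 edges of H are present in G. Then P[X_H = 1] = p^{8} = (3/8)^{8} = 6561/16777216.
By linearity of expectation: E[X] = Σ_H E[X_H] = 2520 · p^{8} = 2520 · 6561/16777216 = 2066715/2097152.
Numerically: E[X] ≈ 0.98549.

E[X] = 2520 · (3/8)^{8} = 2066715/2097152 ≈ 0.98549.


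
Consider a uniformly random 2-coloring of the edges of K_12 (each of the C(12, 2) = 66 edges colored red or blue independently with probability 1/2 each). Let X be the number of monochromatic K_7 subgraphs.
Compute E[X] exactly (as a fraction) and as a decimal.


Let X = Σ_S X_S over the C(12, 7) = 792 subsets S of size 7, where X_S = 1 if the K_7 on S is monochromatic.
For a fixed S, the K_7 on S has C(7, 2) = 21 edges. P[all 21 edges red] = (1/2)^21, and likewise for blue, so P[monochromatic] = 2·(1/2)^21 = 2^{1 − 21} = 1/1048576.
By linearity: E[X] = C(12, 7) · 2^{1 − 21} = 792 · 1/1048576 = 99/131072.
Numerically: E[X] ≈ 0.001.

E[X] = C(12,7)·2^(1−C(7,2)) = 99/131072 ≈ 0.001.


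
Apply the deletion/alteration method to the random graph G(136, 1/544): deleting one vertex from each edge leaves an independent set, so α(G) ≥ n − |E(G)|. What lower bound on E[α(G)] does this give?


E[|E(G)|] = C(136, 2)·p = 9180 · (1/544) = 135/8.
E[α(G)] ≥ n − E[|E(G)|] = 136 − 135/8 = 953/8.
Numerically: ≈ 119.125.
(This is only a lower bound; the true E[α(G)] may be larger.)

E[α(G)] ≥ 953/8 ≈ 119.125.


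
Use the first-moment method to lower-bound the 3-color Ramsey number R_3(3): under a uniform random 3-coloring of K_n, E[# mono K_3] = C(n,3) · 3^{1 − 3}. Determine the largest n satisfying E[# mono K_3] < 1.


We need C(n, 3) · 3^{1 − 3} < 1, i.e. C(n, 3) < 3^{3 − 1} = 9.
Check values of n near the boundary:
  n = 3: C(3, 3) = 1; 1 < 9? YES
  n = 4: C(4, 3) = 4; 4 < 9? YES
  n = 5: C(5, 3) = 10; 10 < 9? NO
The largest n with C(n, 3) < 9 is n = 4 (where E[X] = 4/9 ≈ 0.44444). Hence R_3(3) > 4, i.e. R_3(3) ≥ 5.

Largest n = 4; hence R_3(3) > 4.


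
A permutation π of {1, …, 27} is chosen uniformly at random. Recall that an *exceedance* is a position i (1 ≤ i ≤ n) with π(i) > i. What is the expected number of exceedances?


Write X = Σ_{i=1}^{27} X_i, where X_i = 1_{π(i) > i}.
For each fixed i, π(i) is uniform over {1, …, 27} (marginal of a uniform permutation), so P[π(i) > i] = (n − i)/n. Summing: Σ_{i=1}^{27} (n − i)/n = (0 + 1 + … + 26)/27 = 27(27 − 1)/(2·27) = (27 − 1)/2.
Hence E[X] = Σ_{i=1}^{27} (27 − i)/27 = 13 ≈ 13.000.

E[X] = 13 = 13.000.


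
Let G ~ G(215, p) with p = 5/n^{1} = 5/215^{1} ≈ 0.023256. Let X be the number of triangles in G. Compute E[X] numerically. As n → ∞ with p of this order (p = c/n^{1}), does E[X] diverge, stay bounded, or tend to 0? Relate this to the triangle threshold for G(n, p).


Number of potential triangles: C(215, 3) = 1633355.
Each occurs with probability p³ ≈ (0.023256)³ ≈ 1.2577509e-05.
By linearity: E[X] = C(215, 3)·p³ ≈ 1633355 · 1.2577509e-05 ≈ 20.54354.
Here α = 1, so p = 5/n is exactly at the triangle threshold p ~ 1/n. Asymptotically E[X] → c³/6 = 5³/6 = 125/6 ≈ 20.83333, a bounded constant. In this regime the triangle count is asymptotically Poisson(c³/6).

E[X] ≈ 20.54354; in regime p = Θ(1/n^{1}) E[X] stays bounded (at the triangle threshold p ~ 1/n).


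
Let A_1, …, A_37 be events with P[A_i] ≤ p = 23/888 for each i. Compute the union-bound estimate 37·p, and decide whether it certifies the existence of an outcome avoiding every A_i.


Union bound: P[∪_{i=1}^{37} A_i] ≤ Σ_i P[A_i] ≤ 37·p = 37·(23/888) = 23/24.
Numerically: 23/24 ≈ 0.958333.
Is 23/24 < 1? YES.
Since P[∪ A_i] ≤ 23/24 < 1, the complement has P[∩ A_i^c] ≥ 1 − 23/24 = 1/24 > 0, so some outcome avoids every A_i.

37·p = 23/24 ≈ 0.958333; existence CERTIFIED by the union bound.


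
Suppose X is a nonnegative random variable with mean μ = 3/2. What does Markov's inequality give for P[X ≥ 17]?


μ = E[X] = 3/2, a = 17.
Markov: P[X ≥ 17] ≤ μ/a = (3/2)/17 = 3/34.
Numerically: ≈ 0.088235.
(Since a = 17 > μ = 1.500000, the bound 3/34 is < 1 and informative.)

P[X ≥ 17] ≤ 3/34 ≈ 0.088235.


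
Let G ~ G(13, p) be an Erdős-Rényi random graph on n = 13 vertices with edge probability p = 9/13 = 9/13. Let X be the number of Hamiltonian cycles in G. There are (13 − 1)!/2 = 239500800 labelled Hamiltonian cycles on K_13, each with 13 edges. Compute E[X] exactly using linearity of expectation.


K_13 has (13 − 1)!/2 = 239500800 labelled Hamiltonian cycles.
For each such Hamiltonian cycle H, let X_H = 1 if all 13 edges of H are present in G. Then P[X_H = 1] = p^{13} = (9/13)^{13} = 2541865828329/302875106592253.
By linearity: E[X] = Σ_H E[X_H] = 239500800 · p^{13} = 239500800 · 2541865828329/302875106592253 = 608778899377458163200/302875106592253.
Numerically: E[X] ≈ 2.01e+06.

E[X] = 239500800 · (9/13)^{13} = 608778899377458163200/302875106592253 ≈ 2.01e+06.


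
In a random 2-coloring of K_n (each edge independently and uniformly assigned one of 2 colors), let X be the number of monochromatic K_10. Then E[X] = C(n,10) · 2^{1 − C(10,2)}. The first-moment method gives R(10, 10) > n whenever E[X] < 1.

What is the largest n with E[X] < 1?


We need C(n, 10) · 2^{1 − 45} < 1, i.e. C(n, 10) < 2^{45 − 1} = 17592186044416.
Check values of n near the boundary:
  n = 99: C(99, 10) = 15579278510796; 15579278510796 < 17592186044416? YES
  n = 100: C(100, 10) = 17310309456440; 17310309456440 < 17592186044416? YES
  n = 101: C(101, 10) = 19212541264840; 19212541264840 < 17592186044416? NO
The largest n with C(n, 10) < 17592186044416 is n = 100 (where E[X] = 2163788682055/2199023255552 ≈ 0.98398). Hence R(10, 10) > 100, i.e. R(10, 10) ≥ 101.

Largest n = 100; hence R(10, 10) > 100.


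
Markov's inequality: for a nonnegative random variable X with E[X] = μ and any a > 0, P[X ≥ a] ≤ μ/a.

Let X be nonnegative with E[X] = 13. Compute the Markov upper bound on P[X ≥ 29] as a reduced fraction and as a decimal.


μ = E[X] = 13, a = 29.
Markov: P[X ≥ 29] ≤ μ/a = (13)/29 = 13/29.
Numerically: ≈ 0.448.
(Since a = 29 > μ = 13.000, the bound 13/29 is < 1 and informative.)

P[X ≥ 29] ≤ 13/29 ≈ 0.448.


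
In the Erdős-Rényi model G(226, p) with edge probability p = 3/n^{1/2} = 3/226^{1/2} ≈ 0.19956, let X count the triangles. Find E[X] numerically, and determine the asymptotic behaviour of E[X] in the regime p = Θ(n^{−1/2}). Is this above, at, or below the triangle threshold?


Number of potential triangles: C(226, 3) = 1898400.
Each occurs with probability p³ ≈ (0.19956)³ ≈ 7.9469614e-03.
By linearity: E[X] = C(226, 3)·p³ ≈ 1898400 · 7.9469614e-03 ≈ 15086.51159.
Since α = 1/2 < 1, p = c/n^{1/2} ≫ 1/n is above the triangle threshold p ~ 1/n. Asymptotically E[X] ~ (c³/6)·n^{3(1−α)} = (3³/6)·n^{1.5} → ∞; triangles are abundant w.h.p.

E[X] ≈ 15086.51159; in regime p = Θ(1/n^{1/2}) E[X] diverges (above the triangle threshold p ~ 1/n).


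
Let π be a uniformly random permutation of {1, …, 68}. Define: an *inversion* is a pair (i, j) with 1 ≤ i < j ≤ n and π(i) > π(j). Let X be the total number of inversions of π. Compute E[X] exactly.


Write X = Σ X_I over the C(68, 2) = 2278 pairs i < j, with X_I the indicator of one inversion.
There are 2278 indicators.
For each fixed pair i < j, the values π(i) and π(j) are two distinct elements of {1, …, 68} in uniformly random order; by symmetry P[π(i) > π(j)] = 1/2.
By linearity: E[X] = 2278 · (1/2) = C(68, 2) · (1/2) = 2278/2 = 1139 ≈ 1139.000.

E[X] = 1139 = 1139.000.


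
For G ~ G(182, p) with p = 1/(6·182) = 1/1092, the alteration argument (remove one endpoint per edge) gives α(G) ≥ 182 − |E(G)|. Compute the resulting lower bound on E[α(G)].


E[|E(G)|] = C(182, 2)·p = 16471 · (1/1092) = 181/12.
E[α(G)] ≥ n − E[|E(G)|] = 182 − 181/12 = 2003/12.
Numerically: ≈ 166.916667.
(This is only a lower bound; the true E[α(G)] may be larger.)

E[α(G)] ≥ 2003/12 ≈ 166.916667.


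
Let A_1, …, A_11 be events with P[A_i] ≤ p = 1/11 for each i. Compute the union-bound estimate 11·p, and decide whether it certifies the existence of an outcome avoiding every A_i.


Union bound: P[∪_{i=1}^{11} A_i] ≤ Σ_i P[A_i] ≤ 11·p = 11·(1/11) = 1.
Numerically: 1 ≈ 1.000.
Is 1 < 1? NO.
Since the bound 1 is ≥ 1, the union bound is uninformative here; it does NOT by itself certify existence.

11·p = 1 ≈ 1.000; existence NOT certified by the union bound.


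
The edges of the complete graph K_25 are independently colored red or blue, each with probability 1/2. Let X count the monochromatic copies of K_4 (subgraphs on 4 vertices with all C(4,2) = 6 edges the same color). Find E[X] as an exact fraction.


Let X = Σ_S X_S over the C(25, 4) = 12650 subsets S of size 4, where X_S = 1 if the K_4 on S is monochromatic.
For a fixed S, the K_4 on S has C(4, 2) = 6 edges. P[all 6 edges red] = (1/2)^6, and likewise for blue, so P[monochromatic] = 2·(1/2)^6 = 2^{1 − 6} = 1/32.
By linearity of expectation: E[X] = C(25, 4) · 2^{1 − 6} = 12650 · 1/32 = 6325/16.
Numerically: E[X] ≈ 395.312.

E[X] = C(25,4)·2^(1−C(4,2)) = 6325/16 ≈ 395.312.


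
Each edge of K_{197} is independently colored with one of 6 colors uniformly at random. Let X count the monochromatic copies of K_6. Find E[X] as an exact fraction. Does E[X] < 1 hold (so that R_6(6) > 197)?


E[X] = C(197, 6) · 6^{1 − 15} = 75176946208 · 6^{−14} = 75176946208/78364164096.
As a reduced fraction: E[X] = 2349279569/2448880128 ≈ 0.9593.
Is E[X] < 1? YES.
Since E[X] < 1, there exists a 6-coloring of K_{197} with no monochromatic K_6; hence R_6(6) > 197.

E[X] = 2349279569/2448880128 ≈ 0.9593; E[X] < 1, so R_6(6) > 197.


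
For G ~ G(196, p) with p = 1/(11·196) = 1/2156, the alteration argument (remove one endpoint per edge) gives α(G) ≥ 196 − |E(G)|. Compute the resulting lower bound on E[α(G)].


E[|E(G)|] = C(196, 2)·p = 19110 · (1/2156) = 195/22.
E[α(G)] ≥ n − E[|E(G)|] = 196 − 195/22 = 4117/22.
Numerically: ≈ 187.13636.
(This is only a lower bound; the true E[α(G)] may be larger.)

E[α(G)] ≥ 4117/22 ≈ 187.13636.


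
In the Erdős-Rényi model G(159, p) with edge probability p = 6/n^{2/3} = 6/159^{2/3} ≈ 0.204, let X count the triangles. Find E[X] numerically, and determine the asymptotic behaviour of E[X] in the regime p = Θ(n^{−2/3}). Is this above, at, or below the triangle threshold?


Number of potential triangles: C(159, 3) = 657359.
Each occurs with probability p³ ≈ (0.204)³ ≈ 8.54397e-03.
By linearity: E[X] = C(159, 3)·p³ ≈ 657359 · 8.54397e-03 ≈ 5616.453.
Since α = 2/3 < 1, p = c/n^{2/3} ≫ 1/n is above the triangle threshold p ~ 1/n. Asymptotically E[X] ~ (c³/6)·n^{3(1−α)} = (6³/6)·n^{1} → ∞; triangles are abundant w.h.p.

E[X] ≈ 5616.453; in regime p = Θ(1/n^{2/3}) E[X] diverges (above the triangle threshold p ~ 1/n).


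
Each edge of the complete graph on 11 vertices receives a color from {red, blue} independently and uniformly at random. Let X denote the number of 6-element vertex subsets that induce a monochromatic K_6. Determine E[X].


Let X = Σ_S X_S over the C(11, 6) = 462 subsets S of size 6, where X_S = 1 if the K_6 on S is monochromatic.
For a fixed S, the K_6 on S has C(6, 2) = 15 edges. P[all 15 edges red] = (1/2)^15, and likewise for blue, so P[monochromatic] = 2·(1/2)^15 = 2^{1 − 15} = 1/16384.
By linearity of expectation: E[X] = C(11, 6) · 2^{1 − 15} = 462 · 1/16384 = 231/8192.
Numerically: E[X] ≈ 0.02820.

E[X] = C(11,6)·2^(1−C(6,2)) = 231/8192 ≈ 0.02820.


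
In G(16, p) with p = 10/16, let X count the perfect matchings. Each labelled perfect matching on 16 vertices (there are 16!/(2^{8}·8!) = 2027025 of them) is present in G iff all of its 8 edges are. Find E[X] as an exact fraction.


K_16 has 16!/(2^{8}·8!) = 2027025 labelled perfect matchings.
For each such perfect matching H, let X_H = 1 if all 8 edges of H are present in G. Then P[X_H = 1] = p^{8} = (5/8)^{8} = 390625/16777216.
By linearity of expectation: E[X] = Σ_H E[X_H] = 2027025 · p^{8} = 2027025 · 390625/16777216 = 791806640625/16777216.
Numerically: E[X] ≈ 4.72e+04.

E[X] = 2027025 · (5/8)^{8} = 791806640625/16777216 ≈ 4.72e+04.


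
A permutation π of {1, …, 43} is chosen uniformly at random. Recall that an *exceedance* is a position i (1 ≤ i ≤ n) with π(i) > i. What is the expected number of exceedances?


Write X = Σ_{i=1}^{43} X_i, where X_i = 1_{π(i) > i}.
For each fixed i, π(i) is uniform over {1, …, 43} (marginal of a uniform permutation), so P[π(i) > i] = (n − i)/n. Summing: Σ_{i=1}^{43} (n − i)/n = (0 + 1 + … + 42)/43 = 43(43 − 1)/(2·43) = (43 − 1)/2.
Hence E[X] = Σ_{i=1}^{43} (43 − i)/43 = 21 ≈ 21.000.

E[X] = 21 = 21.000.


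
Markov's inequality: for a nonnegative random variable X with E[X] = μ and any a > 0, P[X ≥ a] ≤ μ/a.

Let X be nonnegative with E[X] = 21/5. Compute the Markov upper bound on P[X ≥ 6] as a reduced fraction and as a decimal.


μ = E[X] = 21/5, a = 6.
Markov: P[X ≥ 6] ≤ μ/a = (21/5)/6 = 7/10.
Numerically: ≈ 0.700000.
(Since a = 6 > μ = 4.200000, the bound 7/10 is < 1 and informative.)

P[X ≥ 6] ≤ 7/10 ≈ 0.700000.


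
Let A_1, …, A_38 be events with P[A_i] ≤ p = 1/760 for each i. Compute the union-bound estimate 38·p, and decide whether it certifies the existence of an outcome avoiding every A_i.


Union bound: P[∪_{i=1}^{38} A_i] ≤ Σ_i P[A_i] ≤ 38·p = 38·(1/760) = 1/20.
Numerically: 1/20 ≈ 0.050000.
Is 1/20 < 1? YES.
Since P[∪ A_i] ≤ 1/20 < 1, the complement has P[∩ A_i^c] ≥ 1 − 1/20 = 19/20 > 0, so some outcome avoids every A_i.

38·p = 1/20 ≈ 0.050000; existence CERTIFIED by the union bound.


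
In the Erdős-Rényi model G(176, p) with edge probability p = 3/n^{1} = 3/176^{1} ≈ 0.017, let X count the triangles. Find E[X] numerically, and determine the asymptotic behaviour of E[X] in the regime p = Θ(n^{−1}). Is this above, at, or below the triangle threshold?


Number of potential triangles: C(176, 3) = 893200.
Each occurs with probability p³ ≈ (0.017)³ ≈ 4.95251e-06.
By linearity: E[X] = C(176, 3)·p³ ≈ 893200 · 4.95251e-06 ≈ 4.424.
Here α = 1, so p = 3/n is exactly at the triangle threshold p ~ 1/n. Asymptotically E[X] → c³/6 = 3³/6 = 9/2 ≈ 4.500, a bounded constant. In this regime the triangle count is asymptotically Poisson(c³/6).

E[X] ≈ 4.424; in regime p = Θ(1/n^{1}) E[X] stays bounded (at the triangle threshold p ~ 1/n).


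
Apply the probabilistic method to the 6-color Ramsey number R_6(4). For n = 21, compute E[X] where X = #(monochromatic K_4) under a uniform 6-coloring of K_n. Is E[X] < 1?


E[X] = C(21, 4) · 6^{1 − 6} = 5985 · 6^{−5} = 5985/7776.
As a reduced fraction: E[X] = 665/864 ≈ 0.76968.
Is E[X] < 1? YES.
Since E[X] < 1, there exists a 6-coloring of K_{21} with no monochromatic K_4; hence R_6(4) > 21.

E[X] = 665/864 ≈ 0.76968; E[X] < 1, so R_6(4) > 21.


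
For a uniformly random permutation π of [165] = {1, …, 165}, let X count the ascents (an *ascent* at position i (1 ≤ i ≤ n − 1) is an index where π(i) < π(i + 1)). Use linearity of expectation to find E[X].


Write X = Σ X_I over i = 1, …, 164, with X_I the indicator of one ascent.
There are 164 indicators.
For each fixed i, the pair (π(i), π(i+1)) is a uniformly random ordered pair of distinct values from {1, …, 165}; by symmetry P[π(i) < π(i+1)] = 1/2.
By linearity: E[X] = 164 · (1/2) = (165 − 1) · (1/2) = 82 ≈ 82.000.

E[X] = 82 = 82.000.


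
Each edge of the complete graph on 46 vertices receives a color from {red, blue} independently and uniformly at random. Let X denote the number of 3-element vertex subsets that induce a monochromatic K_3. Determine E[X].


Let X = Σ_S X_S over the C(46, 3) = 15180 subsets S of size 3, where X_S = 1 if the K_3 on S is monochromatic.
For a fixed S, the K_3 on S has C(3, 2) = 3 edges. P[all 3 edges red] = (1/2)^3, and likewise for blue, so P[monochromatic] = 2·(1/2)^3 = 2^{1 − 3} = 1/4.
Summing: E[X] = C(46, 3) · 2^{1 − 3} = 15180 · 1/4 = 3795.
Numerically: E[X] ≈ 3795.000.

E[X] = C(46,3)·2^(1−C(3,2)) = 3795 ≈ 3795.000.


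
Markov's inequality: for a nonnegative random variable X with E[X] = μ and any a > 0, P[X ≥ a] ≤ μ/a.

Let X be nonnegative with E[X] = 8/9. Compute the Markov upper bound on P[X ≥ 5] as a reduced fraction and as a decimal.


μ = E[X] = 8/9, a = 5.
Markov: P[X ≥ 5] ≤ μ/a = (8/9)/5 = 8/45.
Numerically: ≈ 0.178.
(Since a = 5 > μ = 0.889, the bound 8/45 is < 1 and informative.)

P[X ≥ 5] ≤ 8/45 ≈ 0.178.


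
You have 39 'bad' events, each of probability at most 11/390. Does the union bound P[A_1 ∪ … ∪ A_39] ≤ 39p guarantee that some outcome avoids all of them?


Union bound: P[∪_{i=1}^{39} A_i] ≤ Σ_i P[A_i] ≤ 39·p = 39·(11/390) = 11/10.
Numerically: 11/10 ≈ 1.1000.
Is 11/10 < 1? NO.
Since the bound 11/10 is ≥ 1, the union bound is uninformative here; it does NOT by itself certify existence.

39·p = 11/10 ≈ 1.1000; existence NOT certified by the union bound.


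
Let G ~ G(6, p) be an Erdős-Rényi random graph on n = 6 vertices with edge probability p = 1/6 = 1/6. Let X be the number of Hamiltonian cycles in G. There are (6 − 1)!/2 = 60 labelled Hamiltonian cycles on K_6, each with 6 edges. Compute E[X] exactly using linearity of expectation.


K_6 has (6 − 1)!/2 = 60 labelled Hamiltonian cycles.
For each such Hamiltonian cycle H, let X_H = 1 if all 6 edges of H are present in G. Then P[X_H = 1] = p^{6} = (1/6)^{6} = 1/46656.
By linearity of expectation: E[X] = Σ_H E[X_H] = 60 · p^{6} = 60 · 1/46656 = 5/3888.
Numerically: E[X] ≈ 0.001286.

E[X] = 60 · (1/6)^{6} = 5/3888 ≈ 0.001286.


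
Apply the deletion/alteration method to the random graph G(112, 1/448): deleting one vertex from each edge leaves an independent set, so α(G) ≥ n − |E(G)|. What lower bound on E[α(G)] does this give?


E[|E(G)|] = C(112, 2)·p = 6216 · (1/448) = 111/8.
E[α(G)] ≥ n − E[|E(G)|] = 112 − 111/8 = 785/8.
Numerically: ≈ 98.1250.
(This is only a lower bound; the true E[α(G)] may be larger.)

E[α(G)] ≥ 785/8 ≈ 98.1250.


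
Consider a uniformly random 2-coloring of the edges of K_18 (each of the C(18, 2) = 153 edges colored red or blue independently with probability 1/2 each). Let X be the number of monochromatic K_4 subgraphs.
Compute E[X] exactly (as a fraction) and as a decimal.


Let X = Σ_S X_S over the C(18, 4) = 3060 subsets S of size 4, where X_S = 1 if the K_4 on S is monochromatic.
For a fixed S, the K_4 on S has C(4, 2) = 6 edges. P[all 6 edges red] = (1/2)^6, and likewise for blue, so P[monochromatic] = 2·(1/2)^6 = 2^{1 − 6} = 1/32.
Summing: E[X] = C(18, 4) · 2^{1 − 6} = 3060 · 1/32 = 765/8.
Numerically: E[X] ≈ 95.6250.

E[X] = C(18,4)·2^(1−C(4,2)) = 765/8 ≈ 95.6250.


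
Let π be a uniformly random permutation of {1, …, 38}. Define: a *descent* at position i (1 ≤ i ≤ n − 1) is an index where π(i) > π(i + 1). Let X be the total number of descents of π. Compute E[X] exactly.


Write X = Σ X_I over i = 1, …, 37, with X_I the indicator of one descent.
There are 37 indicators.
For each fixed i, the pair (π(i), π(i+1)) is a uniformly random ordered pair of distinct values from {1, …, 38}; by symmetry P[π(i) > π(i+1)] = 1/2.
By linearity: E[X] = 37 · (1/2) = (38 − 1) · (1/2) = 37/2 ≈ 18.5000.

E[X] = 37/2 = 18.5000.


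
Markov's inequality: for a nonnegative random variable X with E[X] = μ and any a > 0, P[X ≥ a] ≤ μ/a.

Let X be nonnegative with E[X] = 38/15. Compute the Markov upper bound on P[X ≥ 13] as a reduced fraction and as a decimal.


μ = E[X] = 38/15, a = 13.
Markov: P[X ≥ 13] ≤ μ/a = (38/15)/13 = 38/195.
Numerically: ≈ 0.1949.
(Since a = 13 > μ = 2.5333, the bound 38/195 is < 1 and informative.)

P[X ≥ 13] ≤ 38/195 ≈ 0.1949.


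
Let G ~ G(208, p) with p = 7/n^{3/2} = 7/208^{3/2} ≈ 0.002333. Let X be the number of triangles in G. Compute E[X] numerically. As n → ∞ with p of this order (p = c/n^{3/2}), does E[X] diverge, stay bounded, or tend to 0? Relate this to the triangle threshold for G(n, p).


Number of potential triangles: C(208, 3) = 1478256.
Each occurs with probability p³ ≈ (0.002333)³ ≈ 1.270601e-08.
By linearity: E[X] = C(208, 3)·p³ ≈ 1478256 · 1.270601e-08 ≈ 0.0188.
Since α = 3/2 > 1, p = c/n^{3/2} = o(1/n) is below the triangle threshold p ~ 1/n. Asymptotically E[X] ~ (c³/6)·n^{3(1−α)} = (7³/6)·n^{-1.5} → 0, so by Markov's inequality G has no triangles w.h.p.

E[X] ≈ 0.0188; in regime p = Θ(1/n^{3/2}) E[X] tends to 0 (below the triangle threshold p ~ 1/n).


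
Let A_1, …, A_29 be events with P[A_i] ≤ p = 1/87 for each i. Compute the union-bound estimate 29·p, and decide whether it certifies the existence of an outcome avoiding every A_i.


Union bound: P[∪_{i=1}^{29} A_i] ≤ Σ_i P[A_i] ≤ 29·p = 29·(1/87) = 1/3.
Numerically: 1/3 ≈ 0.3333.
Is 1/3 < 1? YES.
Since P[∪ A_i] ≤ 1/3 < 1, the complement has P[∩ A_i^c] ≥ 1 − 1/3 = 2/3 > 0, so some outcome avoids every A_i.

29·p = 1/3 ≈ 0.3333; existence CERTIFIED by the union bound.


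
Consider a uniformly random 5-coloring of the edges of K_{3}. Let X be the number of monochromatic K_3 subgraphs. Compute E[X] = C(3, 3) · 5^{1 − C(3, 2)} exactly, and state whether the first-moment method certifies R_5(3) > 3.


E[X] = C(3, 3) · 5^{1 − 3} = 1 · 5^{−2} = 1/25.
As a reduced fraction: E[X] = 1/25 ≈ 0.040.
Is E[X] < 1? YES.
Since E[X] < 1, there exists a 5-coloring of K_{3} with no monochromatic K_3; hence R_5(3) > 3.

E[X] = 1/25 ≈ 0.040; E[X] < 1, so R_5(3) > 3.


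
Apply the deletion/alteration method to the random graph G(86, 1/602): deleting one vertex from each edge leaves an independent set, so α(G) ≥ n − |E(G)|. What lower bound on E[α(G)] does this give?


E[|E(G)|] = C(86, 2)·p = 3655 · (1/602) = 85/14.
E[α(G)] ≥ n − E[|E(G)|] = 86 − 85/14 = 1119/14.
Numerically: ≈ 79.928571.
(This is only a lower bound; the true E[α(G)] may be larger.)

E[α(G)] ≥ 1119/14 ≈ 79.928571.


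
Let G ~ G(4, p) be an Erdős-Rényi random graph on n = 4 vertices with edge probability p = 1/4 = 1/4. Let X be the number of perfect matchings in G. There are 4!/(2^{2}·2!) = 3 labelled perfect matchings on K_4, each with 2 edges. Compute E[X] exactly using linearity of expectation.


K_4 has 4!/(2^{2}·2!) = 3 labelled perfect matchings.
For each such perfect matching H, let X_H = 1 if all 2 edges of H are present in G. Then P[X_H = 1] = p^{2} = (1/4)^{2} = 1/16.
By linearity: E[X] = Σ_H E[X_H] = 3 · p^{2} = 3 · 1/16 = 3/16.
Numerically: E[X] ≈ 0.1875.

E[X] = 3 · (1/4)^{2} = 3/16 ≈ 0.1875.


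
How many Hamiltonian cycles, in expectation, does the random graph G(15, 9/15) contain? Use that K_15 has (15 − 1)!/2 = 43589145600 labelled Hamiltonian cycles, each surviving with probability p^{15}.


K_15 has (15 − 1)!/2 = 43589145600 labelled Hamiltonian cycles.
For each such Hamiltonian cycle H, let X_H = 1 if all 15 edges of H are present in G. Then P[X_H = 1] = p^{15} = (3/5)^{15} = 14348907/30517578125.
By linearity: E[X] = Σ_H E[X_H] = 43589145600 · p^{15} = 43589145600 · 14348907/30517578125 = 25018263856954368/1220703125.
Numerically: E[X] ≈ 2.05e+07.

E[X] = 43589145600 · (3/5)^{15} = 25018263856954368/1220703125 ≈ 2.05e+07.


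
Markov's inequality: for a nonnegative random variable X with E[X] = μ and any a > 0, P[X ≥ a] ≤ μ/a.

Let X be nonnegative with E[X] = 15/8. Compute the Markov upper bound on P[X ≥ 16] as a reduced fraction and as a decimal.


μ = E[X] = 15/8, a = 16.
Markov: P[X ≥ 16] ≤ μ/a = (15/8)/16 = 15/128.
Numerically: ≈ 0.11719.
(Since a = 16 > μ = 1.87500, the bound 15/128 is < 1 and informative.)

P[X ≥ 16] ≤ 15/128 ≈ 0.11719.


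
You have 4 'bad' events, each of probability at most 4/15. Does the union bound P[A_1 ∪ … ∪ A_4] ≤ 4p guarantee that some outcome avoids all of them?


Union bound: P[∪_{i=1}^{4} A_i] ≤ Σ_i P[A_i] ≤ 4·p = 4·(4/15) = 16/15.
Numerically: 16/15 ≈ 1.0666667.
Is 16/15 < 1? NO.
Since the bound 16/15 is ≥ 1, the union bound is uninformative here; it does NOT by itself certify existence.

4·p = 16/15 ≈ 1.0666667; existence NOT certified by the union bound.


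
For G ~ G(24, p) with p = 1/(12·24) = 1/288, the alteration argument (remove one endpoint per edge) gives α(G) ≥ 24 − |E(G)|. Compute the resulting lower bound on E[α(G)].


E[|E(G)|] = C(24, 2)·p = 276 · (1/288) = 23/24.
E[α(G)] ≥ n − E[|E(G)|] = 24 − 23/24 = 553/24.
Numerically: ≈ 23.042.
(This is only a lower bound; the true E[α(G)] may be larger.)

E[α(G)] ≥ 553/24 ≈ 23.042.


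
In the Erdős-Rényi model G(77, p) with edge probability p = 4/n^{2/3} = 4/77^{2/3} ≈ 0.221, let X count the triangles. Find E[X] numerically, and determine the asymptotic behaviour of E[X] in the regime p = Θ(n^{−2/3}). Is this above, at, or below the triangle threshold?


Number of potential triangles: C(77, 3) = 73150.
Each occurs with probability p³ ≈ (0.221)³ ≈ 1.079440e-02.
By linearity: E[X] = C(77, 3)·p³ ≈ 73150 · 1.079440e-02 ≈ 789.6104.
Since α = 2/3 < 1, p = c/n^{2/3} ≫ 1/n is above the triangle threshold p ~ 1/n. Asymptotically E[X] ~ (c³/6)·n^{3(1−α)} = (4³/6)·n^{1} → ∞; triangles are abundant w.h.p.

E[X] ≈ 789.6104; in regime p = Θ(1/n^{2/3}) E[X] diverges (above the triangle threshold p ~ 1/n).


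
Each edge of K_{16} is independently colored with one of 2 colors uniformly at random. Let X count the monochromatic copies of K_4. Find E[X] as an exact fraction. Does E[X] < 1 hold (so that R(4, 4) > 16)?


E[X] = C(16, 4) · 2^{1 − 6} = 1820 · 2^{−5} = 1820/32.
As a reduced fraction: E[X] = 455/8 ≈ 56.875.
Is E[X] < 1? NO.
Since E[X] ≥ 1, the first-moment bound is inconclusive at n = 16; it does NOT by itself certify R(4, 4) > 16.

E[X] = 455/8 ≈ 56.875; E[X] ≥ 1; first-moment method inconclusive here.


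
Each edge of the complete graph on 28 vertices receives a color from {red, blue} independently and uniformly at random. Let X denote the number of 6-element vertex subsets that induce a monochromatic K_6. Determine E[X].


Let X = Σ_S X_S over the C(28, 6) = 376740 subsets S of size 6, where X_S = 1 if the K_6 on S is monochromatic.
For a fixed S, the K_6 on S has C(6, 2) = 15 edges. P[all 15 edges red] = (1/2)^15, and likewise for blue, so P[monochromatic] = 2·(1/2)^15 = 2^{1 − 15} = 1/16384.
By linearity of expectation: E[X] = C(28, 6) · 2^{1 − 15} = 376740 · 1/16384 = 94185/4096.
Numerically: E[X] ≈ 22.9944.

E[X] = C(28,6)·2^(1−C(6,2)) = 94185/4096 ≈ 22.9944.


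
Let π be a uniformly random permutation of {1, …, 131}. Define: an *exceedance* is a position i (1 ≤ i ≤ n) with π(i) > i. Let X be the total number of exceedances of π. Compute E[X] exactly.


Write X = Σ_{i=1}^{131} X_i, where X_i = 1_{π(i) > i}.
For each fixed i, π(i) is uniform over {1, …, 131} (marginal of a uniform permutation), so P[π(i) > i] = (n − i)/n. Summing: Σ_{i=1}^{131} (n − i)/n = (0 + 1 + … + 130)/131 = 131(131 − 1)/(2·131) = (131 − 1)/2.
Hence E[X] = Σ_{i=1}^{131} (131 − i)/131 = 65 ≈ 65.000.

E[X] = 65 = 65.000.


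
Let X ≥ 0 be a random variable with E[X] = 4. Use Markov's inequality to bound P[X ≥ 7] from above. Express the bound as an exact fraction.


μ = E[X] = 4, a = 7.
Markov: P[X ≥ 7] ≤ μ/a = (4)/7 = 4/7.
Numerically: ≈ 0.57143.
(Since a = 7 > μ = 4.00000, the bound 4/7 is < 1 and informative.)

P[X ≥ 7] ≤ 4/7 ≈ 0.57143.


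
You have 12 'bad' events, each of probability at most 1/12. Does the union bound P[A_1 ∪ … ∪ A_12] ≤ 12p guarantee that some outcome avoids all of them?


Union bound: P[∪_{i=1}^{12} A_i] ≤ Σ_i P[A_i] ≤ 12·p = 12·(1/12) = 1.
Numerically: 1 ≈ 1.0000000.
Is 1 < 1? NO.
Since the bound 1 is ≥ 1, the union bound is uninformative here; it does NOT by itself certify existence.

12·p = 1 ≈ 1.0000000; existence NOT certified by the union bound.


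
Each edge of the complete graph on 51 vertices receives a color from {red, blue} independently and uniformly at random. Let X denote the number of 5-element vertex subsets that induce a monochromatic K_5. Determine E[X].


Let X = Σ_S X_S over the C(51, 5) = 2349060 subsets S of size 5, where X_S = 1 if the K_5 on S is monochromatic.
For a fixed S, the K_5 on S has C(5, 2) = 10 edges. P[all 10 edges red] = (1/2)^10, and likewise for blue, so P[monochromatic] = 2·(1/2)^10 = 2^{1 − 10} = 1/512.
By linearity of expectation: E[X] = C(51, 5) · 2^{1 − 10} = 2349060 · 1/512 = 587265/128.
Numerically: E[X] ≈ 4588.007812.

E[X] = C(51,5)·2^(1−C(5,2)) = 587265/128 ≈ 4588.007812.


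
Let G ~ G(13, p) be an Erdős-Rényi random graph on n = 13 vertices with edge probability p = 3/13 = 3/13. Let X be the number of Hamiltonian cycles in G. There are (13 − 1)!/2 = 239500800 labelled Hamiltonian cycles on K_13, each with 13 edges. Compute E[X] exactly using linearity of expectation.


K_13 has (13 − 1)!/2 = 239500800 labelled Hamiltonian cycles.
For each such Hamiltonian cycle H, let X_H = 1 if all 13 edges of H are present in G. Then P[X_H = 1] = p^{13} = (3/13)^{13} = 1594323/302875106592253.
By linearity of expectation: E[X] = Σ_H E[X_H] = 239500800 · p^{13} = 239500800 · 1594323/302875106592253 = 381841633958400/302875106592253.
Numerically: E[X] ≈ 1.261.

E[X] = 239500800 · (3/13)^{13} = 381841633958400/302875106592253 ≈ 1.261.


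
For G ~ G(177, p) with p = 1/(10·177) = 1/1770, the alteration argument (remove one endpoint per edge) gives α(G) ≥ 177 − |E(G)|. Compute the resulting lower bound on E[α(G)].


E[|E(G)|] = C(177, 2)·p = 15576 · (1/1770) = 44/5.
E[α(G)] ≥ n − E[|E(G)|] = 177 − 44/5 = 841/5.
Numerically: ≈ 168.200.
(This is only a lower bound; the true E[α(G)] may be larger.)

E[α(G)] ≥ 841/5 ≈ 168.200.


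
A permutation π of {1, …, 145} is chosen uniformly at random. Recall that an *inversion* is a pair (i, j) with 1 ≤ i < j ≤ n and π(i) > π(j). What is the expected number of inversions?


Write X = Σ X_I over the C(145, 2) = 10440 pairs i < j, with X_I the indicator of one inversion.
There are 10440 indicators.
For each fixed pair i < j, the values π(i) and π(j) are two distinct elements of {1, …, 145} in uniformly random order; by symmetry P[π(i) > π(j)] = 1/2.
By linearity: E[X] = 10440 · (1/2) = C(145, 2) · (1/2) = 10440/2 = 5220 ≈ 5220.000.

E[X] = 5220 = 5220.000.


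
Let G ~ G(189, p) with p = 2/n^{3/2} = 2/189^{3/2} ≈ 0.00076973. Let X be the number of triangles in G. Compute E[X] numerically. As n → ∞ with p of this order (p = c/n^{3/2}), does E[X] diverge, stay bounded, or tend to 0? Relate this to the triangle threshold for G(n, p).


Number of potential triangles: C(189, 3) = 1107414.
Each occurs with probability p³ ≈ (0.00076973)³ ≈ 4.5604938e-10.
By linearity: E[X] = C(189, 3)·p³ ≈ 1107414 · 4.5604938e-10 ≈ 0.00051.
Since α = 3/2 > 1, p = c/n^{3/2} = o(1/n) is below the triangle threshold p ~ 1/n. Asymptotically E[X] ~ (c³/6)·n^{3(1−α)} = (2³/6)·n^{-1.5} → 0, so by Markov's inequality G has no triangles w.h.p.

E[X] ≈ 0.00051; in regime p = Θ(1/n^{3/2}) E[X] tends to 0 (below the triangle threshold p ~ 1/n).


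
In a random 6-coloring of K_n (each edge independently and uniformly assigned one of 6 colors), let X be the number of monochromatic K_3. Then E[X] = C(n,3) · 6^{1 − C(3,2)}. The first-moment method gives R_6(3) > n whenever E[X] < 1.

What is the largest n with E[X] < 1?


We need C(n, 3) · 6^{1 − 3} < 1, i.e. C(n, 3) < 6^{3 − 1} = 36.
Check values of n near the boundary:
  n = 4: C(4, 3) = 4; 4 < 36? YES
  n = 5: C(5, 3) = 10; 10 < 36? YES
  n = 6: C(6, 3) = 20; 20 < 36? YES
  n = 7: C(7, 3) = 35; 35 < 36? YES
  n = 8: C(8, 3) = 56; 56 < 36? NO
  n = 9: C(9, 3) = 84; 84 < 36? NO
  n = 10: C(10, 3) = 120; 120 < 36? NO
The largest n with C(n, 3) < 36 is n = 7 (where E[X] = 35/36 ≈ 0.972). Hence R_6(3) > 7, i.e. R_6(3) ≥ 8.

Largest n = 7; hence R_6(3) > 7.


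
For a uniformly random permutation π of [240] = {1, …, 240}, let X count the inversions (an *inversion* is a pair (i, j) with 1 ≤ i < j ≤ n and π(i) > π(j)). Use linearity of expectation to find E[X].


Write X = Σ X_I over the C(240, 2) = 28680 pairs i < j, with X_I the indicator of one inversion.
There are 28680 indicators.
For each fixed pair i < j, the values π(i) and π(j) are two distinct elements of {1, …, 240} in uniformly random order; by symmetry P[π(i) > π(j)] = 1/2.
By linearity: E[X] = 28680 · (1/2) = C(240, 2) · (1/2) = 28680/2 = 14340 ≈ 14340.00000.

E[X] = 14340 = 14340.00000.


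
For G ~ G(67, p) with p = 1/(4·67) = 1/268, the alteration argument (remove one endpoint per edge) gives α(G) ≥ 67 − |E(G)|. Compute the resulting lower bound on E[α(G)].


E[|E(G)|] = C(67, 2)·p = 2211 · (1/268) = 33/4.
E[α(G)] ≥ n − E[|E(G)|] = 67 − 33/4 = 235/4.
Numerically: ≈ 58.750000.
(This is only a lower bound; the true E[α(G)] may be larger.)

E[α(G)] ≥ 235/4 ≈ 58.750000.


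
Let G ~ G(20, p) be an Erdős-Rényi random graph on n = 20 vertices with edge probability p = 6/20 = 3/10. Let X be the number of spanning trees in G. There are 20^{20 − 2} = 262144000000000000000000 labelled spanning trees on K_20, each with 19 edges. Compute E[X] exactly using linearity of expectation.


K_20 has 20^{20 − 2} = 262144000000000000000000 labelled spanning trees.
For each such spanning tree H, let X_H = 1 if all 19 edges of H are present in G. Then P[X_H = 1] = p^{19} = (3/10)^{19} = 1162261467/10000000000000000000.
By linearity: E[X] = Σ_H E[X_H] = 262144000000000000000000 · p^{19} = 262144000000000000000000 · 1162261467/10000000000000000000 = 152339935002624/5.
Numerically: E[X] ≈ 3.047e+13.

E[X] = 262144000000000000000000 · (3/10)^{19} = 152339935002624/5 ≈ 3.047e+13.


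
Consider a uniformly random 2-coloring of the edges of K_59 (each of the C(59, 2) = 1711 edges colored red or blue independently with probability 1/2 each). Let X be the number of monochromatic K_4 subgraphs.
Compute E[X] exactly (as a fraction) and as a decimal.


Let X = Σ_S X_S over the C(59, 4) = 455126 subsets S of size 4, where X_S = 1 if the K_4 on S is monochromatic.
For a fixed S, the K_4 on S has C(4, 2) = 6 edges. P[all 6 edges red] = (1/2)^6, and likewise for blue, so P[monochromatic] = 2·(1/2)^6 = 2^{1 − 6} = 1/32.
By linearity of expectation: E[X] = C(59, 4) · 2^{1 − 6} = 455126 · 1/32 = 227563/16.
Numerically: E[X] ≈ 14222.688.

E[X] = C(59,4)·2^(1−C(4,2)) = 227563/16 ≈ 14222.688.


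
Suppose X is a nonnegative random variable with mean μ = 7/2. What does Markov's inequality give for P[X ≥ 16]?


μ = E[X] = 7/2, a = 16.
Markov: P[X ≥ 16] ≤ μ/a = (7/2)/16 = 7/32.
Numerically: ≈ 0.219.
(Since a = 16 > μ = 3.500, the bound 7/32 is < 1 and informative.)

P[X ≥ 16] ≤ 7/32 ≈ 0.219.


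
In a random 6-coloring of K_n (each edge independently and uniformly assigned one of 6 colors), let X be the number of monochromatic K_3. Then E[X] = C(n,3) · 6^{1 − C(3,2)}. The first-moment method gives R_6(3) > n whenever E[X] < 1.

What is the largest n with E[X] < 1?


We need C(n, 3) · 6^{1 − 3} < 1, i.e. C(n, 3) < 6^{3 − 1} = 36.
Check values of n near the boundary:
  n = 3: C(3, 3) = 1; 1 < 36? YES
  n = 4: C(4, 3) = 4; 4 < 36? YES
  n = 5: C(5, 3) = 10; 10 < 36? YES
  n = 6: C(6, 3) = 20; 20 < 36? YES
  n = 7: C(7, 3) = 35; 35 < 36? YES
  n = 8: C(8, 3) = 56; 56 < 36? NO
  n = 9: C(9, 3) = 84; 84 < 36? NO
The largest n with C(n, 3) < 36 is n = 7 (where E[X] = 35/36 ≈ 0.972222). Hence R_6(3) > 7, i.e. R_6(3) ≥ 8.

Largest n = 7; hence R_6(3) > 7.


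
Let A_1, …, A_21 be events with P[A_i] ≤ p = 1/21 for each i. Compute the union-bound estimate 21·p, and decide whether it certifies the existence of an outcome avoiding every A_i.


Union bound: P[∪_{i=1}^{21} A_i] ≤ Σ_i P[A_i] ≤ 21·p = 21·(1/21) = 1.
Numerically: 1 ≈ 1.0000000.
Is 1 < 1? NO.
Since the bound 1 is ≥ 1, the union bound is uninformative here; it does NOT by itself certify existence.

21·p = 1 ≈ 1.0000000; existence NOT certified by the union bound.


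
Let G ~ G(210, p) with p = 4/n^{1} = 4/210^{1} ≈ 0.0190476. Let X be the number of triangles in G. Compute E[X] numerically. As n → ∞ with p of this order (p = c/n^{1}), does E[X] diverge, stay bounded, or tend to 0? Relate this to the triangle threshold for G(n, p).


Number of potential triangles: C(210, 3) = 1521520.
Each occurs with probability p³ ≈ (0.0190476)³ ≈ 6.91070079e-06.
By linearity: E[X] = C(210, 3)·p³ ≈ 1521520 · 6.91070079e-06 ≈ 10.514769.
Here α = 1, so p = 4/n is exactly at the triangle threshold p ~ 1/n. Asymptotically E[X] → c³/6 = 4³/6 = 32/3 ≈ 10.666667, a bounded constant. In this regime the triangle count is asymptotically Poisson(c³/6).

E[X] ≈ 10.514769; in regime p = Θ(1/n^{1}) E[X] stays bounded (at the triangle threshold p ~ 1/n).


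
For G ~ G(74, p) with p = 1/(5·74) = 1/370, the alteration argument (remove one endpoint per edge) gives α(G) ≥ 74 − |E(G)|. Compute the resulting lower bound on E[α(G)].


E[|E(G)|] = C(74, 2)·p = 2701 · (1/370) = 73/10.
E[α(G)] ≥ n − E[|E(G)|] = 74 − 73/10 = 667/10.
Numerically: ≈ 66.700.
(This is only a lower bound; the true E[α(G)] may be larger.)

E[α(G)] ≥ 667/10 ≈ 66.700.


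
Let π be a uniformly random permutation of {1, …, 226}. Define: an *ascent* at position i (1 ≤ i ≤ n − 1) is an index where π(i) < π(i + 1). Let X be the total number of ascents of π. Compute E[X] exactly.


Write X = Σ X_I over i = 1, …, 225, with X_I the indicator of one ascent.
There are 225 indicators.
For each fixed i, the pair (π(i), π(i+1)) is a uniformly random ordered pair of distinct values from {1, …, 226}; by symmetry P[π(i) < π(i+1)] = 1/2.
By linearity: E[X] = 225 · (1/2) = (226 − 1) · (1/2) = 225/2 ≈ 112.5000.

E[X] = 225/2 = 112.5000.


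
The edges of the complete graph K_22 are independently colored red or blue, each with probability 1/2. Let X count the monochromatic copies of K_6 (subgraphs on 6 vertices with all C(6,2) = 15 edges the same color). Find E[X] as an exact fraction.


Let X = Σ_S X_S over the C(22, 6) = 74613 subsets S of size 6, where X_S = 1 if the K_6 on S is monochromatic.
For a fixed S, the K_6 on S has C(6, 2) = 15 edges. P[all 15 edges red] = (1/2)^15, and likewise for blue, so P[monochromatic] = 2·(1/2)^15 = 2^{1 − 15} = 1/16384.
Summing: E[X] = C(22, 6) · 2^{1 − 15} = 74613 · 1/16384 = 74613/16384.
Numerically: E[X] ≈ 4.5540.

E[X] = C(22,6)·2^(1−C(6,2)) = 74613/16384 ≈ 4.5540.
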